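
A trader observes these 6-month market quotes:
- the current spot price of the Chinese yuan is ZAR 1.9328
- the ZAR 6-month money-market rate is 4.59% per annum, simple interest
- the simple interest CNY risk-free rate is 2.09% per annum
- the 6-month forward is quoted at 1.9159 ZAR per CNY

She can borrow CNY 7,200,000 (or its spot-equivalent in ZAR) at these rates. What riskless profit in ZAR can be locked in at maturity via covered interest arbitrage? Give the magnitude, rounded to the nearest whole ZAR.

T = 6/12 years.
Keep in CNY, deliver into the forward: 7,200,000·1.010450·1.9159 = ZAR 13,938,632.32.
Swap to ZAR now, deposit: 7,200,000·1.9328·1.022950 = ZAR 14,235,535.87.
The quoted forward undervalues CNY, so borrow CNY, convert to ZAR at spot, deposit the ZAR at 4.59%, and buy CNY forward at 1.9159 to cover the loan.
Profit = 14,235,535.87 − 13,938,632.32 = ZAR 296,904.

ZAR 296,904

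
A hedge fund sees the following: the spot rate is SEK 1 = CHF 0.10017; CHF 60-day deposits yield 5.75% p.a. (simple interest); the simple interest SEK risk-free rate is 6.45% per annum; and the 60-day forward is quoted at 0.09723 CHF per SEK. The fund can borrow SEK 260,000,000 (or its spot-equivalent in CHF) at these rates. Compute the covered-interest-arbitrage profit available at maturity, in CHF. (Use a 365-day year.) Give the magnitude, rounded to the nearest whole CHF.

T = 60/365 years.
Route A — deposit SEK, sell forward: 260,000,000 × 1.0106027397 × 0.09723 = CHF 25,547,835.14.
Route B — convert at spot, deposit CHF: 260,000,000 × 0.10017 × 1.0094520548 = CHF 26,290,371.21.
The quoted forward undervalues SEK, so borrow SEK, convert to CHF at spot, deposit the CHF at 5.75%, and buy SEK forward at 0.09723 to cover the loan.
Profit = 26,290,371.21 − 25,547,835.14 = CHF 742,536.

CHF 742,536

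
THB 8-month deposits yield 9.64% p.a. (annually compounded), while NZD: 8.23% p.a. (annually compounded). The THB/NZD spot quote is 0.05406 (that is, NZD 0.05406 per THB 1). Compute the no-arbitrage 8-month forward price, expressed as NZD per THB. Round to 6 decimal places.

T = 8/12 years.
NZD growth factor: (1 + 0.0823)^(8/12) = 1.0541404.
Growth of 1 THB over T: (1 + 0.0964)^(8/12) = 1.063276.
CIP: F = S · (grow NZD)/(grow THB) = 0.05406 × 1.0541404/1.063276 = 0.05359552 NZD per THB.

0.053596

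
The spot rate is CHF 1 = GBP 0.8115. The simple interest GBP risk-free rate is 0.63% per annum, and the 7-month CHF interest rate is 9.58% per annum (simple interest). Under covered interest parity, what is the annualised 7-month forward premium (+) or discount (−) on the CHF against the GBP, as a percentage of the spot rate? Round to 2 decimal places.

-8.48%

T = 7/12 years.
No-arbitrage forward: 0.8115 × 1.003675 / 1.0558833 = 0.7713753 GBP/CHF.
(F − S)/S ÷ T = (0.7713753 − 0.8115)/0.8115/(7/12) = -0.084763 → -8.48%.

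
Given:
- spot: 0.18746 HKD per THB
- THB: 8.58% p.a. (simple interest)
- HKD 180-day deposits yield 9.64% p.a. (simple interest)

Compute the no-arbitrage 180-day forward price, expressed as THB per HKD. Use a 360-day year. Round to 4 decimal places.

5.3075

T = 180/360 years.
HKD growth factor: 1 + 0.0964×180/360 = 1.048200.
THB accumulates by 1 + 0.0858×180/360 = 1.042900.
Forward (HKD per THB) = 0.18746 × 1.048200 / 1.042900 = 0.1884127.
Invert for THB per HKD: 1 / 0.1884127 = 5.3075.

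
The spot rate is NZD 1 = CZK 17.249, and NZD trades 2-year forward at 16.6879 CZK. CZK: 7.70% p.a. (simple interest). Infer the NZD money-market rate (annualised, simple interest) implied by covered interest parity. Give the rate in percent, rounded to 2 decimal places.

T = 2 years.
By CIP, F/S equals the CZK-to-NZD growth ratio: 16.6879/17.249 = 0.9674706.
The CZK side grows by 1 + 0.0770×2 = 1.154000.
That pins the NZD growth at 1.1928011.
r = (1.1928011 − 1)/2 = 0.096401 → 9.64%.

9.64%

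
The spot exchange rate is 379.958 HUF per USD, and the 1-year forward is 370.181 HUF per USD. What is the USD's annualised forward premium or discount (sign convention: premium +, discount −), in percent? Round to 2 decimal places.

T = 1 year.
USD trades forward at -2.57318% vs spot over the period.
Annualise by dividing by T: -0.0257318 / 1 = -0.025732 → -2.57%.

-2.57%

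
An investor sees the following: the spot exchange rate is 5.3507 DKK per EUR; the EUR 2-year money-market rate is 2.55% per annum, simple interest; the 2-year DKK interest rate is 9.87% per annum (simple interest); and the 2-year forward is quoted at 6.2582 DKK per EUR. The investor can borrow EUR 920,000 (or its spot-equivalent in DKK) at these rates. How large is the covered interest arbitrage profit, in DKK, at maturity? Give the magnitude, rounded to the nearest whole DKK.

T = 2 years.
Keep in EUR, deliver into the forward: 920,000·1.051000·6.2582 = DKK 6,051,178.74.
Swap to DKK now, deposit: 920,000·5.3507·1.197400 = DKK 5,894,373.93.
The quoted forward overvalues EUR, so borrow DKK, buy EUR at spot, deposit the EUR at 2.55%, and sell the proceeds forward at 6.2582.
The gap between the two covered legs is DKK 156,805.

DKK 156,805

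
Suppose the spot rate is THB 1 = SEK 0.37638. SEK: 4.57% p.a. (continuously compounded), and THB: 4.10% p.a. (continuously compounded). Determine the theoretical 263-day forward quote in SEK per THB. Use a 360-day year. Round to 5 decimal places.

T = 263/360 years.
SEK growth factor: e^(0.0457×263/360) = 1.033950.
Growth of 1 THB over T: e^(0.0410×263/360) = 1.0304059.
Forward (SEK per THB) = 0.37638 × 1.033950 / 1.0304059 = 0.3776746.

0.37767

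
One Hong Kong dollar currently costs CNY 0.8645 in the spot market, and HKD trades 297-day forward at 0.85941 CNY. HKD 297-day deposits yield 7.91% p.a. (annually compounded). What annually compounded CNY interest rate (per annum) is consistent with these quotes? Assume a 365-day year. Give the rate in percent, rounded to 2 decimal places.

7.13%

T = 297/365 years.
By CIP, F/S equals the CNY-to-HKD growth ratio: 0.85941/0.8645 = 0.9941122.
The HKD side grows by (1 + 0.0791)^(297/365) = 1.0639035.
That pins the CNY growth at 1.0576394.
r = 1.0576394^(365/297) − 1 = 0.071297 → 7.13%.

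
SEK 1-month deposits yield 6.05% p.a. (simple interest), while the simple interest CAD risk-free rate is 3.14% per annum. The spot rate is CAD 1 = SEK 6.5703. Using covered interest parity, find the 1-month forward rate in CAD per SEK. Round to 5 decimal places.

T = 1/12 years.
Growth of 1 SEK over T: 1 + 0.0605×1/12 = 1.0050417.
Growth of 1 CAD over T: 1 + 0.0314×1/12 = 1.0026167.
So F = 6.5703 × 1.0050417 / 1.0026167 = 6.586191 (SEK/CAD).
Invert for CAD per SEK: 1 / 6.586191 = 0.15183.

0.15183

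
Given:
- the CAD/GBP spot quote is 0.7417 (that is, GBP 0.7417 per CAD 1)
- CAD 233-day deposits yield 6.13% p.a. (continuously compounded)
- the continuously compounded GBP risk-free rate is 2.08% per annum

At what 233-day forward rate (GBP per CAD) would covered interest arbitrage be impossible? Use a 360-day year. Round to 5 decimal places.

0.72251

T = 233/360 years.
GBP growth factor: e^(0.0208×233/360) = 1.0135532.
Growth of 1 CAD over T: e^(0.0613×233/360) = 1.0404723.
CIP: F = S · (grow GBP)/(grow CAD) = 0.7417 × 1.0135532/1.0404723 = 0.7225107 GBP per CAD.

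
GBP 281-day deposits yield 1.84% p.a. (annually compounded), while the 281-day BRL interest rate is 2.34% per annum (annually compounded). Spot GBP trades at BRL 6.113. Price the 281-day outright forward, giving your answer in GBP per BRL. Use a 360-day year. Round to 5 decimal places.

0.16296

T = 281/360 years.
BRL growth factor: (1 + 0.0234)^(281/360) = 1.0182185.
GBP growth factor: (1 + 0.0184)^(281/360) = 1.0143334.
Forward (BRL per GBP) = 6.113 × 1.0182185 / 1.0143334 = 6.136414.
Quoted the other way: 1/6.136414 = 0.16296 GBP per BRL.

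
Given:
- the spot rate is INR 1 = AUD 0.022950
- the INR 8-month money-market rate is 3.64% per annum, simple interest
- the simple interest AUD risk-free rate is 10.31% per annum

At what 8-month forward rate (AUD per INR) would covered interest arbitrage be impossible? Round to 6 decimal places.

T = 8/12 years.
AUD growth factor: 1 + 0.1031×8/12 = 1.0687333.
Growth of 1 INR over T: 1 + 0.0364×8/12 = 1.0242667.
Forward (AUD per INR) = 0.02295 × 1.0687333 / 1.0242667 = 0.02394633.

0.023946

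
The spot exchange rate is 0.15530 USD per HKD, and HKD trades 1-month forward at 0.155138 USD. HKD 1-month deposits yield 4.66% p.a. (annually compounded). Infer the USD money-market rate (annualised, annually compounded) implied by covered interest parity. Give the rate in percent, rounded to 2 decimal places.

T = 1/12 years.
F/S = 0.155138/0.1553 = 0.9989569 = (growth of USD) / (growth of HKD).
HKD growth factor: (1 + 0.0466)^(1/12) = 1.0038028.
So the USD growth factor = 1.0027557.
r = 1.0027557^(12/1) − 1 = 0.033574 → 3.36%.

3.36%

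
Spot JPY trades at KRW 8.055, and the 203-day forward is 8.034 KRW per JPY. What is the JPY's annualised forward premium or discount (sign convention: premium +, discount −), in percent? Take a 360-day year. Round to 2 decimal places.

-0.46%

T = 203/360 years.
(F − S)/S = (8.034 − 8.055)/8.055 = -0.0026071.
Annualise by dividing by T: -0.0026071 / (203/360) = -0.004623 → -0.46%.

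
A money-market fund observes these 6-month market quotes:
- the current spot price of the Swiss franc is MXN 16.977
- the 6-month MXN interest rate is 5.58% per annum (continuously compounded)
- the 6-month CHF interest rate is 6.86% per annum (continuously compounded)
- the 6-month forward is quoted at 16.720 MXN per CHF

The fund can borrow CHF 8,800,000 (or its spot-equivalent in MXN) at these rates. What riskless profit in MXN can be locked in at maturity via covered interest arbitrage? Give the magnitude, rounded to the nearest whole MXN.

T = 6/12 years.
Route A — deposit CHF, sell forward: 8,800,000 × 1.03489502867 × 16.720 = MXN 152,270,314.94.
Route B — convert at spot, deposit MXN: 8,800,000 × 16.977 × 1.02829284999 = MXN 153,624,483.89.
The quoted forward undervalues CHF, so borrow CHF, convert to MXN at spot, deposit the MXN at 5.58%, and buy CHF forward at 16.720 to cover the loan.
Arbitrage profit = |152,270,314.94 − 153,624,483.89| = MXN 1,354,169.

MXN 1,354,169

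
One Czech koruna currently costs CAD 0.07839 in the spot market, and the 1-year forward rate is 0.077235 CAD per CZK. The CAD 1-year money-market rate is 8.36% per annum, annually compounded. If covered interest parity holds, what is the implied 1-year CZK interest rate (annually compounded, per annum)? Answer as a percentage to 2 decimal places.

T = 1 year.
By CIP, F/S equals the CAD-to-CZK growth ratio: 0.077235/0.07839 = 0.9852660.
The CAD side grows by (1 + 0.0836)^1 = 1.083600.
That pins the CZK growth at 1.0998045.
Annualise: 1.0998045^(1/1) − 1 = 0.099805 = 9.98%.

9.98%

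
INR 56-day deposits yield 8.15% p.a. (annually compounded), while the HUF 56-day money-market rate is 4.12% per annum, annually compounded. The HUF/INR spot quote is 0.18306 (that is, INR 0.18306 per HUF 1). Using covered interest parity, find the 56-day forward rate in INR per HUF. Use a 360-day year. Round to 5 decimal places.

0.18414

T = 56/360 years.
INR accumulates by (1 + 0.0815)^(56/360) = 1.0122622.
HUF growth factor: (1 + 0.0412)^(56/360) = 1.0063001.
CIP: F = S · (grow INR)/(grow HUF) = 0.18306 × 1.0122622/1.0063001 = 0.1841446 INR per HUF.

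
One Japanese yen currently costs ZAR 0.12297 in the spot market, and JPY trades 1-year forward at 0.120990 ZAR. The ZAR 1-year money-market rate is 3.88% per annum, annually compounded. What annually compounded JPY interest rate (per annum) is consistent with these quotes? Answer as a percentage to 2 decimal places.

5.58%

T = 1 year.
F/S = 0.12099/0.12297 = 0.9838985 = (growth of ZAR) / (growth of JPY).
ZAR growth factor: (1 + 0.0388)^1 = 1.038800.
So the JPY growth factor = 1.055800.
Annualise: 1.055800^(1/1) − 1 = 0.055800 = 5.58%.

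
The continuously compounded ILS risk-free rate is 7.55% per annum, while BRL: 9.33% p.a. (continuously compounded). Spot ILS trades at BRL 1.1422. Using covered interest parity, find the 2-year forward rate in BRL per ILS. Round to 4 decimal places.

1.1836

T = 2 years.
BRL accumulates by e^(0.0933×2) = 1.2051451.
Growth of 1 ILS over T: e^(0.0755×2) = 1.1629967.
Forward (BRL per ILS) = 1.1422 × 1.2051451 / 1.1629967 = 1.183595.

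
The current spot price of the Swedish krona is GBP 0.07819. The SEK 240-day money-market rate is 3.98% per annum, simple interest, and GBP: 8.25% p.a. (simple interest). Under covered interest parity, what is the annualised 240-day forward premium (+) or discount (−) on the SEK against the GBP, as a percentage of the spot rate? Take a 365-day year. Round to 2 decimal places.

+4.16%

T = 240/365 years.
CIP forward (GBP per SEK) = 0.07819 × 1.0542466/1.0261699 = 0.08032933.
(F − S)/S ÷ T = (0.08032933 − 0.07819)/0.07819/(240/365) = 0.041611 → 4.16%.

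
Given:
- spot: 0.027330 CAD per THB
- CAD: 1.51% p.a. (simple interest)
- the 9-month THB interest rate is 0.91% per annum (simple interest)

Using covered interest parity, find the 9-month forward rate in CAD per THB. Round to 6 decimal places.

0.027452

T = 9/12 years.
CAD accumulates by 1 + 0.0151×9/12 = 1.011325.
THB growth factor: 1 + 0.0091×9/12 = 1.006825.
So F = 0.02733 × 1.011325 / 1.006825 = 0.02745215 (CAD/THB).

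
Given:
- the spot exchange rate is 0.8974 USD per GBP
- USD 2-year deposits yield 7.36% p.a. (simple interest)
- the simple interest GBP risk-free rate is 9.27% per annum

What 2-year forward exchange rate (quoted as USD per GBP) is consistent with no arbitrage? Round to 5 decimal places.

T = 2 years.
USD growth factor: 1 + 0.0736×2 = 1.147200.
GBP accumulates by 1 + 0.0927×2 = 1.185400.
CIP: F = S · (grow USD)/(grow GBP) = 0.8974 × 1.147200/1.185400 = 0.8684809 USD per GBP.

0.86848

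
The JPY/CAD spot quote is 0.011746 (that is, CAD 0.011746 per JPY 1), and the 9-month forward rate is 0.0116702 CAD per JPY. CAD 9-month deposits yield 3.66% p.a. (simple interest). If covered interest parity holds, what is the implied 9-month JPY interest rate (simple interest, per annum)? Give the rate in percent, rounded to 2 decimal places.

T = 9/12 years.
CIP gives F = S · g_CAD/g_JPY, so g_CAD/g_JPY = 0.0116702/0.011746 = 0.9935467.
The CAD side grows by 1 + 0.0366×9/12 = 1.027450.
So the JPY growth factor = 1.0341235.
(1.0341235 − 1)/T = 0.045498, i.e. 4.55%.

4.55%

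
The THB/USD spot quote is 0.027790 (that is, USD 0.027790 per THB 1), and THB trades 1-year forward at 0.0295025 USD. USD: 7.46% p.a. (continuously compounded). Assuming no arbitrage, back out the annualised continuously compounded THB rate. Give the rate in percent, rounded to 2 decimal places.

1.48%

T = 1 year.
By CIP, F/S equals the USD-to-THB growth ratio: 0.0295025/0.02779 = 1.0616229.
The USD side grows by e^(0.0746×1) = 1.0774531.
Hence g_THB = 1.0149113.
r = ln(1.0149113)/1 = 0.014801 → 1.48%.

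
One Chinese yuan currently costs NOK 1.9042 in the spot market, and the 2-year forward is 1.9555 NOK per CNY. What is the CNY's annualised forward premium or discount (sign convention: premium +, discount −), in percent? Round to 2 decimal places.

+1.35%

T = 2 years.
CNY trades forward at +2.69404% vs spot over the period.
Per annum: 0.0269404 / 2 = 0.013470 = 1.35%.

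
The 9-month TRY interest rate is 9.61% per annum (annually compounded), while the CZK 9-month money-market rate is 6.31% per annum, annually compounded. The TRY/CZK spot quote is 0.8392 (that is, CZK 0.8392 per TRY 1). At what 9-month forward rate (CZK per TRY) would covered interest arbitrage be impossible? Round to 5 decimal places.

0.82018

T = 9/12 years.
CZK accumulates by (1 + 0.0631)^(9/12) = 1.0469612.
TRY growth factor: (1 + 0.0961)^(9/12) = 1.0712421.
Forward (CZK per TRY) = 0.8392 × 1.0469612 / 1.0712421 = 0.8201786.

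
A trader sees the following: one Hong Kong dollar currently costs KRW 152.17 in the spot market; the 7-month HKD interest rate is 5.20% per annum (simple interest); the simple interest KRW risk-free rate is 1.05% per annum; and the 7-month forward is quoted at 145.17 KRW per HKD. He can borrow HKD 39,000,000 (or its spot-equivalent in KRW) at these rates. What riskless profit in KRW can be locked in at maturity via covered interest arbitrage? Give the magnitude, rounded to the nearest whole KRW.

KRW 137,613,499

T = 7/12 years.
Keep in HKD, deliver into the forward: 39,000,000·1.030333333333·145.17 = KRW 5,833,366,110.00.
Swap to KRW now, deposit: 39,000,000·152.17·1.006125 = KRW 5,970,979,608.75.
The quoted forward undervalues HKD, so borrow HKD, convert to KRW at spot, deposit the KRW at 1.05%, and buy HKD forward at 145.17 to cover the loan.
The gap between the two covered legs is KRW 137,613,499.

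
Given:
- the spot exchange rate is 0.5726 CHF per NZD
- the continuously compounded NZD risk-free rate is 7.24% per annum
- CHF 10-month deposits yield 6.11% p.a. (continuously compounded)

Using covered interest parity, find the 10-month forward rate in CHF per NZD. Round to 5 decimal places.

T = 10/12 years.
CHF growth factor: e^(0.0611×10/12) = 1.0522352.
NZD growth factor: e^(0.0724×10/12) = 1.0621906.
CIP: F = S · (grow CHF)/(grow NZD) = 0.5726 × 1.0522352/1.0621906 = 0.5672333 CHF per NZD.

0.56723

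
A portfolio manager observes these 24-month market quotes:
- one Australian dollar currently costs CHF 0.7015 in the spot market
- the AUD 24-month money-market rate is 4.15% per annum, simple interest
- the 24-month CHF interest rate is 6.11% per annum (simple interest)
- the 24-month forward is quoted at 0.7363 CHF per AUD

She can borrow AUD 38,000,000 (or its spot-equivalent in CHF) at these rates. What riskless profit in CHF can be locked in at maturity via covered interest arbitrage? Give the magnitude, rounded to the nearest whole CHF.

T = 2 years.
Keep in AUD, deliver into the forward: 38,000,000·1.083000·0.7363 = CHF 30,301,690.20.
Swap to CHF now, deposit: 38,000,000·0.7015·1.122200 = CHF 29,914,485.40.
The quoted forward overvalues AUD, so borrow CHF, buy AUD at spot, deposit the AUD at 4.15%, and sell the proceeds forward at 0.7363.
The gap between the two covered legs is CHF 387,205.

CHF 387,205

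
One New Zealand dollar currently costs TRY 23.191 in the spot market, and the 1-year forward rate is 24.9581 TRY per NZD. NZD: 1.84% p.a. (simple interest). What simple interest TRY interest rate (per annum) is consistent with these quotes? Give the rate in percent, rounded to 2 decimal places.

T = 1 year.
By CIP, F/S equals the TRY-to-NZD growth ratio: 24.9581/23.191 = 1.0761977.
NZD growth factor: 1 + 0.0184×1 = 1.018400.
Hence g_TRY = 1.0959997.
r = (1.0959997 − 1)/1 = 0.096000 → 9.60%.

9.60%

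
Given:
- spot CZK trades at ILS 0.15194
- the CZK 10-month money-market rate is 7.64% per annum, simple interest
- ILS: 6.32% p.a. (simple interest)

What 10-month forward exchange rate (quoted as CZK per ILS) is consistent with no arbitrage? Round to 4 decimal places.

T = 10/12 years.
ILS growth factor: 1 + 0.0632×10/12 = 1.0526667.
Growth of 1 CZK over T: 1 + 0.0764×10/12 = 1.0636667.
So F = 0.15194 × 1.0526667 / 1.0636667 = 0.1503687 (ILS/CZK).
Quoted the other way: 1/0.1503687 = 6.6503 CZK per ILS.

6.6503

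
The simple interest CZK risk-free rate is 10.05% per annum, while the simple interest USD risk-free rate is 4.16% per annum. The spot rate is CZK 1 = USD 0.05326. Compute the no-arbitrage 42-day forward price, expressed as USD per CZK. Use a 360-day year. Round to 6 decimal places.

0.052898

T = 42/360 years.
USD growth factor: 1 + 0.0416×42/360 = 1.0048533.
CZK growth factor: 1 + 0.1005×42/360 = 1.011725.
So F = 0.05326 × 1.0048533 / 1.011725 = 0.05289825 (USD/CZK).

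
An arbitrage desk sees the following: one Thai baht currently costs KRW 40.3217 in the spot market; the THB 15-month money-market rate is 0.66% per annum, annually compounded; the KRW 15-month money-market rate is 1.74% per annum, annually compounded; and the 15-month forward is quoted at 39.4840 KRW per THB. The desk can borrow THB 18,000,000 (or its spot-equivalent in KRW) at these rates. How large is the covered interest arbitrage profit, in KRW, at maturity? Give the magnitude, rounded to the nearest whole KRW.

KRW 25,030,528

T = 15/12 years.
Keep in THB, deliver into the forward: 18,000,000·1.00825679505·39.4840 = KRW 716,580,203.32.
Swap to KRW now, deposit: 18,000,000·40.3217·1.02179710202 = KRW 741,610,731.75.
The quoted forward undervalues THB, so borrow THB, convert to KRW at spot, deposit the KRW at 1.74%, and buy THB forward at 39.4840 to cover the loan.
Arbitrage profit = |716,580,203.32 − 741,610,731.75| = KRW 25,030,528.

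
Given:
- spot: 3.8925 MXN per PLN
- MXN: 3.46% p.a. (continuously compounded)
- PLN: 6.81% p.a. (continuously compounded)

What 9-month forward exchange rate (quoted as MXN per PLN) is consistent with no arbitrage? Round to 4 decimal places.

T = 9/12 years.
Growth of 1 MXN over T: e^(0.0346×9/12) = 1.0262896.
Growth of 1 PLN over T: e^(0.0681×9/12) = 1.0524018.
CIP: F = S · (grow MXN)/(grow PLN) = 3.8925 × 1.0262896/1.0524018 = 3.795919 MXN per PLN.

3.7959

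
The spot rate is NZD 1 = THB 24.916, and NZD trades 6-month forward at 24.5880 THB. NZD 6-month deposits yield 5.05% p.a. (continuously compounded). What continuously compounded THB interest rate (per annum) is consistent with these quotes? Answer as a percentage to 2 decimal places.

2.40%

T = 6/12 years.
CIP gives F = S · g_THB/g_NZD, so g_THB/g_NZD = 24.588/24.916 = 0.9868358.
NZD growth factor: e^(0.0505×6/12) = 1.0255715.
Hence g_THB = 1.0120707.
r = ln(1.0120707)/(6/12) = 0.023997 → 2.40%.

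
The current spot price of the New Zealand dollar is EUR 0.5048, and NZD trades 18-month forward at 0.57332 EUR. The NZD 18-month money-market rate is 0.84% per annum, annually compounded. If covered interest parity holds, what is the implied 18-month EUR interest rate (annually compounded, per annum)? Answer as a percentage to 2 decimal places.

T = 18/12 years.
F/S = 0.57332/0.5048 = 1.1357369 = (growth of EUR) / (growth of NZD).
The NZD side grows by (1 + 0.0084)^(18/12) = 1.0126264.
That pins the EUR growth at 1.1500772.
Annualise: 1.1500772^(12/18) − 1 = 0.097703 = 9.77%.

9.77%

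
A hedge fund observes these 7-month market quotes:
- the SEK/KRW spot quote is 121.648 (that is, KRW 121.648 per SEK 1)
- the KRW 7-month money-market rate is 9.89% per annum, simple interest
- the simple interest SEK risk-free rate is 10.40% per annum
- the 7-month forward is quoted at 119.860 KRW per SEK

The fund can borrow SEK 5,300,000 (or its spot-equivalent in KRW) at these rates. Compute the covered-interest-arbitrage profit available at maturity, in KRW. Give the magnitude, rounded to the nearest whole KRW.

KRW 8,133,217

T = 7/12 years.
Keep in SEK, deliver into the forward: 5,300,000·1.06066666667·119.860 = KRW 673,796,985.34.
Swap to KRW now, deposit: 5,300,000·121.648·1.05769166667 = KRW 681,930,202.10.
The quoted forward undervalues SEK, so borrow SEK, convert to KRW at spot, deposit the KRW at 9.89%, and buy SEK forward at 119.860 to cover the loan.
Arbitrage profit = |673,796,985.34 − 681,930,202.10| = KRW 8,133,217.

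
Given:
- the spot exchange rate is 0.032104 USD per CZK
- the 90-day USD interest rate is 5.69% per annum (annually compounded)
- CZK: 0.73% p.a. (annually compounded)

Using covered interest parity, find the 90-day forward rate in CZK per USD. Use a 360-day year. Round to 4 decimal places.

30.7767

T = 90/360 years.
USD accumulates by (1 + 0.0569)^(90/360) = 1.01393117.
CZK accumulates by (1 + 0.0073)^(90/360) = 1.00182003.
CIP: F = S · (grow USD)/(grow CZK) = 0.032104 × 1.01393117/1.00182003 = 0.032492110 USD per CZK.
Quoted the other way: 1/0.032492110 = 30.7767 CZK per USD.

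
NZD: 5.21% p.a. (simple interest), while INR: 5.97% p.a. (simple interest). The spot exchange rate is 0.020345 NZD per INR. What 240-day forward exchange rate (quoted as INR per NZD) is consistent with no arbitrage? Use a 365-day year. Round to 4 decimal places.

T = 240/365 years.
NZD accumulates by 1 + 0.0521×240/365 = 1.03425753.
INR accumulates by 1 + 0.0597×240/365 = 1.03925479.
CIP: F = S · (grow NZD)/(grow INR) = 0.020345 × 1.03425753/1.03925479 = 0.020247171 NZD per INR.
Quoted the other way: 1/0.020247171 = 49.3896 INR per NZD.

49.3896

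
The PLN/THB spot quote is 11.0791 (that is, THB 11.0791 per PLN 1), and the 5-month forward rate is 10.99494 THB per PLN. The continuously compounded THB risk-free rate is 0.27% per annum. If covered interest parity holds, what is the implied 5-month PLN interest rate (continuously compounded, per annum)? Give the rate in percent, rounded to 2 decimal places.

2.10%

T = 5/12 years.
CIP gives F = S · g_THB/g_PLN, so g_THB/g_PLN = 10.99494/11.0791 = 0.9924037.
The THB side grows by e^(0.0027×5/12) = 1.0011256.
That pins the PLN growth at 1.0087887.
r = ln(1.0087887)/(5/12) = 0.021001 → 2.10%.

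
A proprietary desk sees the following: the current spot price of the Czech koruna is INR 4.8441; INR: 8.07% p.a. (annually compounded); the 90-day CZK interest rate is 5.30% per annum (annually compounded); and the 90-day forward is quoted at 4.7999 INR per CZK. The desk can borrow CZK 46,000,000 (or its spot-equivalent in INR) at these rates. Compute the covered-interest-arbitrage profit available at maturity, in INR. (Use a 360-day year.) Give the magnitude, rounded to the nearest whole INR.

INR 3,529,661

T = 90/360 years.
Keep in CZK, deliver into the forward: 46,000,000·1.01299451262·4.7999 = INR 223,664,528.61.
Swap to INR now, deposit: 46,000,000·4.8441·1.01959169163 = INR 227,194,189.22.
The quoted forward undervalues CZK, so borrow CZK, convert to INR at spot, deposit the INR at 8.07%, and buy CZK forward at 4.7999 to cover the loan.
Profit = 227,194,189.22 − 223,664,528.61 = INR 3,529,661.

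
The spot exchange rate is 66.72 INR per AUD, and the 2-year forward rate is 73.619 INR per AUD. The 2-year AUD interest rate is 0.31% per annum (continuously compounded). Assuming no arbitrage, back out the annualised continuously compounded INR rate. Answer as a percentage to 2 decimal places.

5.23%

T = 2 years.
By CIP, F/S equals the INR-to-AUD growth ratio: 73.619/66.72 = 1.1034023.
AUD growth factor: e^(0.0031×2) = 1.0062193.
So the INR growth factor = 1.1102647.
r = ln(1.1102647)/2 = 0.052299 → 5.23%.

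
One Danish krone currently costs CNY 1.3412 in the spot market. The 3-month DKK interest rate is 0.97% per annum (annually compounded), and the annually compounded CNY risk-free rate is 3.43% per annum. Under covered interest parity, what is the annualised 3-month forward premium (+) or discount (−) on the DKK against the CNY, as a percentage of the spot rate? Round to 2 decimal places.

T = 3/12 years.
CIP forward (CNY per DKK) = 1.3412 × 1.0084669/1.0024162 = 1.3492956.
Annualised premium = (F − S)/S × (1/T) = (1.3492956 − 1.3412)/1.3412 ÷ (3/12) = 2.41%.

+2.41%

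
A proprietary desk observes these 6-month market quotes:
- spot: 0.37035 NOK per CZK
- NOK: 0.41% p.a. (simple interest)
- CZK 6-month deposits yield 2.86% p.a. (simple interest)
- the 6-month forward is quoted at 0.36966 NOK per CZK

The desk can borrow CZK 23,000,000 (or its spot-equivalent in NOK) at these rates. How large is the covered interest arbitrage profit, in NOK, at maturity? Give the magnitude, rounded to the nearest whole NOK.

NOK 88,249

T = 6/12 years.
Invest the CZK and cover forward: 23,000,000 × 1.014300 × 0.36966 = NOK 8,623,761.17.
Convert at spot and invest in NOK: 23,000,000 × 0.37035 × 1.002050 = NOK 8,535,512.00.
The quoted forward overvalues CZK, so borrow NOK, buy CZK at spot, deposit the CZK at 2.86%, and sell the proceeds forward at 0.36966.
Arbitrage profit = |8,623,761.17 − 8,535,512.00| = NOK 88,249.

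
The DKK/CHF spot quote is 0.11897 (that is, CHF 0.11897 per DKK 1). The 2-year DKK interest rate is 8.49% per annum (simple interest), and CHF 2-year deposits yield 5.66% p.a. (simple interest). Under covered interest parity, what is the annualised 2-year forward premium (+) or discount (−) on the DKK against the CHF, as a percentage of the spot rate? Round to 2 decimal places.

-2.42%

T = 2 years.
F = S · g_CHF/g_DKK = 0.11897 × 1.113200/1.169800 = 0.11321372.
Annualised premium = (F − S)/S × (1/T) = (0.11321372 − 0.11897)/0.11897 ÷ 2 = -2.42%.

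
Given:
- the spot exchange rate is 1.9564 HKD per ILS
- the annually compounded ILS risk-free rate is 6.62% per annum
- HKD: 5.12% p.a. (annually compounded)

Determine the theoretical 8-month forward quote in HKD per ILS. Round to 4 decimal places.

1.9380

T = 8/12 years.
HKD growth factor: (1 + 0.0512)^(8/12) = 1.0338485.
Growth of 1 ILS over T: (1 + 0.0662)^(8/12) = 1.0436602.
CIP: F = S · (grow HKD)/(grow ILS) = 1.9564 × 1.0338485/1.0436602 = 1.938007 HKD per ILS.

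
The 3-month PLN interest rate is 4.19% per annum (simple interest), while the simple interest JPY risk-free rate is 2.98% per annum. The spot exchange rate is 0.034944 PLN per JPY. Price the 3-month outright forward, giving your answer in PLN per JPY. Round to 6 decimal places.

0.035049

T = 3/12 years.
PLN accumulates by 1 + 0.0419×3/12 = 1.010475.
JPY growth factor: 1 + 0.0298×3/12 = 1.007450.
Forward (PLN per JPY) = 0.034944 × 1.010475 / 1.007450 = 0.03504892.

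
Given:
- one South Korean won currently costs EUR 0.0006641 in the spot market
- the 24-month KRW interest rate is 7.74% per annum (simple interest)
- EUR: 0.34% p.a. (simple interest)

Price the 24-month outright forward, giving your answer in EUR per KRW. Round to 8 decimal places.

0.00057899

T = 2 years.
EUR accumulates by 1 + 0.0034×2 = 1.006800.
Growth of 1 KRW over T: 1 + 0.0774×2 = 1.154800.
CIP: F = S · (grow EUR)/(grow KRW) = 0.0006641 × 1.006800/1.154800 = 0.0005789885 EUR per KRW.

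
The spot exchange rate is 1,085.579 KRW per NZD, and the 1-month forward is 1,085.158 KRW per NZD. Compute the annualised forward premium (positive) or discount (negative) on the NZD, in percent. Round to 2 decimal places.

-0.47%

T = 1/12 years.
Period premium: (1085.158 − 1085.579)/1085.579 = -0.0003878.
×(1/T) gives -0.47% p.a.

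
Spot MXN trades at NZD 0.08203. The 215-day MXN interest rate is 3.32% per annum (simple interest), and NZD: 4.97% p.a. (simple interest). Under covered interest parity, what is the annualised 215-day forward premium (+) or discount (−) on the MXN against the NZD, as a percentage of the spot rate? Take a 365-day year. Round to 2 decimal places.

T = 215/365 years.
CIP forward (NZD per MXN) = 0.08203 × 1.0292753/1.0195562 = 0.08281197.
(F − S)/S ÷ T = (0.08281197 − 0.08203)/0.08203/(215/365) = 0.016183 → 1.62%.

+1.62%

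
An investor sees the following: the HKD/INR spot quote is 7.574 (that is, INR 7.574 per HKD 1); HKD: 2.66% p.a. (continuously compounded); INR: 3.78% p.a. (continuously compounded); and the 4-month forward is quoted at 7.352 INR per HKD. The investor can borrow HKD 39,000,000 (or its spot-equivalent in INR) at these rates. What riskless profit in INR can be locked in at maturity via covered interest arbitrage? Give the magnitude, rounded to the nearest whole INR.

T = 4/12 years.
Route A — deposit HKD, sell forward: 39,000,000 × 1.00890609199 × 7.352 = INR 289,281,625.94.
Route B — convert at spot, deposit INR: 39,000,000 × 7.574 × 1.01267971445 = INR 299,131,410.13.
The quoted forward undervalues HKD, so borrow HKD, convert to INR at spot, deposit the INR at 3.78%, and buy HKD forward at 7.352 to cover the loan.
Profit = 299,131,410.13 − 289,281,625.94 = INR 9,849,784.

INR 9,849,784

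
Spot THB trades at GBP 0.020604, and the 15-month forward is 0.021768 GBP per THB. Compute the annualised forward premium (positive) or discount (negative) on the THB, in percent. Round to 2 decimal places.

+4.52%

T = 15/12 years.
(F − S)/S = (0.021768 − 0.020604)/0.020604 = 0.0564939.
Annualise by dividing by T: 0.0564939 / (15/12) = 0.045195 → 4.52%.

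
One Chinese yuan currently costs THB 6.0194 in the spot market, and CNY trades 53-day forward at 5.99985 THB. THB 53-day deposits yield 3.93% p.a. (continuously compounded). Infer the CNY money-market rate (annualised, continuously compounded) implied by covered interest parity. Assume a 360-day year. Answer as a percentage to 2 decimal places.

T = 53/360 years.
CIP gives F = S · g_THB/g_CNY, so g_THB/g_CNY = 5.99985/6.0194 = 0.9967522.
The THB side grows by e^(0.0393×53/360) = 1.0058026.
Hence g_CNY = 1.0090799.
r = ln(1.0090799)/(53/360) = 0.061396 → 6.14%.

6.14%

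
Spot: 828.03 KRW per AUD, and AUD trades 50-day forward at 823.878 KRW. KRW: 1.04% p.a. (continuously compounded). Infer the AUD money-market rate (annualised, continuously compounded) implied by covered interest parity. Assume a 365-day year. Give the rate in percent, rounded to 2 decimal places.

4.71%

T = 50/365 years.
F/S = 823.878/828.03 = 0.9949857 = (growth of KRW) / (growth of AUD).
KRW growth factor: e^(0.0104×50/365) = 1.0014257.
So the AUD growth factor = 1.0064725.
r = ln(1.0064725)/(50/365) = 0.047097 → 4.71%.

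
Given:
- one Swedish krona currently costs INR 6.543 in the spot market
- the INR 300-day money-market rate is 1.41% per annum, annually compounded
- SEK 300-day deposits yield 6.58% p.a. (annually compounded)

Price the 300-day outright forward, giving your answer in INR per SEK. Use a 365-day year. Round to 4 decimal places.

6.2810

T = 300/365 years.
INR growth factor: (1 + 0.0141)^(300/365) = 1.0115746.
Growth of 1 SEK over T: (1 + 0.0658)^(300/365) = 1.0537732.
CIP: F = S · (grow INR)/(grow SEK) = 6.543 × 1.0115746/1.0537732 = 6.280984 INR per SEK.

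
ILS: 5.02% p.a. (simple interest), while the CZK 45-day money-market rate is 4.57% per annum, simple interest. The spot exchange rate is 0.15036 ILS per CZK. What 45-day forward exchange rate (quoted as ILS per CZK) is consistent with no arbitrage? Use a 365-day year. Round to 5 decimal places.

0.15044

T = 45/365 years.
ILS accumulates by 1 + 0.0502×45/365 = 1.006189.
CZK accumulates by 1 + 0.0457×45/365 = 1.0056342.
CIP: F = S · (grow ILS)/(grow CZK) = 0.15036 × 1.006189/1.0056342 = 0.1504430 ILS per CZK.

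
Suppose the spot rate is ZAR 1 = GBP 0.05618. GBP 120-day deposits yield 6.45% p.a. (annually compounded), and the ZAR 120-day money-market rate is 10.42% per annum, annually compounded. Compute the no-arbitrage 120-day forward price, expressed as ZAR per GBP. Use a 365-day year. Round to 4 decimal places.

18.0155

T = 120/365 years.
GBP accumulates by (1 + 0.0645)^(120/365) = 1.02076225.
Growth of 1 ZAR over T: (1 + 0.1042)^(120/365) = 1.03312455.
Forward (GBP per ZAR) = 0.05618 × 1.02076225 / 1.03312455 = 0.055507754.
Invert for ZAR per GBP: 1 / 0.055507754 = 18.0155.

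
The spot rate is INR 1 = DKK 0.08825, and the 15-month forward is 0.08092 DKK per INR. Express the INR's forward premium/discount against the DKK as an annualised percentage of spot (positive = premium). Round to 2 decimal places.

T = 15/12 years.
Period premium: (0.08092 − 0.08825)/0.08825 = -0.0830595.
Per annum: -0.0830595 / (15/12) = -0.066448 = -6.64%.

-6.64%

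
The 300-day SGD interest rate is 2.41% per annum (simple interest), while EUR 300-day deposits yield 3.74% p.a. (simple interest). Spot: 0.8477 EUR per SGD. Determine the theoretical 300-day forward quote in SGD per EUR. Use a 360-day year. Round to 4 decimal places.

1.1670

T = 300/360 years.
EUR growth factor: 1 + 0.0374×300/360 = 1.0311667.
SGD accumulates by 1 + 0.0241×300/360 = 1.0200833.
CIP: F = S · (grow EUR)/(grow SGD) = 0.8477 × 1.0311667/1.0200833 = 0.8569104 EUR per SGD.
Quoted the other way: 1/0.8569104 = 1.1670 SGD per EUR.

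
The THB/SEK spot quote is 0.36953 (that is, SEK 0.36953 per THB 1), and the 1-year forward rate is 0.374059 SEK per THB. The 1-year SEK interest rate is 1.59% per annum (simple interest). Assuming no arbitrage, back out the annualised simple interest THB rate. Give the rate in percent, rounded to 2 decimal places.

T = 1 year.
CIP gives F = S · g_SEK/g_THB, so g_SEK/g_THB = 0.374059/0.36953 = 1.0122561.
The SEK side grows by 1 + 0.0159×1 = 1.015900.
That pins the THB growth at 1.0035998.
r = (1.0035998 − 1)/1 = 0.003600 → 0.36%.

0.36%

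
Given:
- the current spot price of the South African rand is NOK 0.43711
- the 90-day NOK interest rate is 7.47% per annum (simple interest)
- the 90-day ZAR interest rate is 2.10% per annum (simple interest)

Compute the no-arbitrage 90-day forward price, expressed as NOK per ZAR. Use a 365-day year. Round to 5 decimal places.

0.44287

T = 90/365 years.
NOK growth factor: 1 + 0.0747×90/365 = 1.0184192.
ZAR accumulates by 1 + 0.0210×90/365 = 1.0051781.
Forward (NOK per ZAR) = 0.43711 × 1.0184192 / 1.0051781 = 0.4428680.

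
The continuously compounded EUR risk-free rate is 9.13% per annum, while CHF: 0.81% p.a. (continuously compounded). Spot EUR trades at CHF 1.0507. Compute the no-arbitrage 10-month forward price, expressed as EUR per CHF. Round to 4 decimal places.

T = 10/12 years.
CHF growth factor: e^(0.0081×10/12) = 1.0067728.
EUR growth factor: e^(0.0913×10/12) = 1.0790525.
Forward (CHF per EUR) = 1.0507 × 1.0067728 / 1.0790525 = 0.9803195.
Quoted the other way: 1/0.9803195 = 1.0201 EUR per CHF.

1.0201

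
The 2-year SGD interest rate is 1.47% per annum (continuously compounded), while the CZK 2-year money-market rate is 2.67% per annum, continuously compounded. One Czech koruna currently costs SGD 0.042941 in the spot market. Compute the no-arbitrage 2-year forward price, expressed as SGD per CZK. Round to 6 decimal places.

0.041923

T = 2 years.
Growth of 1 SGD over T: e^(0.0147×2) = 1.0298364.
CZK growth factor: e^(0.0267×2) = 1.0548515.
CIP: F = S · (grow SGD)/(grow CZK) = 0.042941 × 1.0298364/1.0548515 = 0.04192268 SGD per CZK.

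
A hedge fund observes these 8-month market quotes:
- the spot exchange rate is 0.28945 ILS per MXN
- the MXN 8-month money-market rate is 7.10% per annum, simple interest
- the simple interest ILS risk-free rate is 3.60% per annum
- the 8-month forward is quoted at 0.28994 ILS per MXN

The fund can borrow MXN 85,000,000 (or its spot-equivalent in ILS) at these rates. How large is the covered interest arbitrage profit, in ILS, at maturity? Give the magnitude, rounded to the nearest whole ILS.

T = 8/12 years.
Keep in MXN, deliver into the forward: 85,000,000·1.0473333333·0.28994 = ILS 25,811,425.27.
Swap to ILS now, deposit: 85,000,000·0.28945·1.024000 = ILS 25,193,728.00.
The quoted forward overvalues MXN, so borrow ILS, buy MXN at spot, deposit the MXN at 7.10%, and sell the proceeds forward at 0.28994.
Profit = 25,811,425.27 − 25,193,728.00 = ILS 617,697.

ILS 617,697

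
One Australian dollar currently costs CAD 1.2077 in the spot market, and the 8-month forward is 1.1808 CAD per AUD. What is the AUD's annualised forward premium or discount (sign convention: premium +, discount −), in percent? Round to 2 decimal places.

-3.34%

T = 8/12 years.
Period premium: (1.1808 − 1.2077)/1.2077 = -0.0222737.
Per annum: -0.0222737 / (8/12) = -0.033411 = -3.34%.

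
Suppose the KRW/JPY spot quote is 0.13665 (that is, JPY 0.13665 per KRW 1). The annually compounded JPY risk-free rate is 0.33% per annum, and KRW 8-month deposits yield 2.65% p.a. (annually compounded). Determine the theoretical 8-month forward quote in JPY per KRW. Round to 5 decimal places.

0.13458

T = 8/12 years.
Growth of 1 JPY over T: (1 + 0.0033)^(8/12) = 1.0021988.
KRW accumulates by (1 + 0.0265)^(8/12) = 1.0175895.
CIP: F = S · (grow JPY)/(grow KRW) = 0.13665 × 1.0021988/1.0175895 = 0.1345832 JPY per KRW.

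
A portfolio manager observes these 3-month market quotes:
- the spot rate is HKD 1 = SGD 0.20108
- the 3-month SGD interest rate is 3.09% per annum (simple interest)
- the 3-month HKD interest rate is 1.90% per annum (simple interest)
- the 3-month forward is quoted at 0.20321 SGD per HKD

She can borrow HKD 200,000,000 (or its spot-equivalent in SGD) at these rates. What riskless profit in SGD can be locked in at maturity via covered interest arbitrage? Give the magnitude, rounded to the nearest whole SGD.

T = 3/12 years.
Keep in HKD, deliver into the forward: 200,000,000·1.004750·0.20321 = SGD 40,835,049.50.
Swap to SGD now, deposit: 200,000,000·0.20108·1.007725 = SGD 40,526,668.60.
The quoted forward overvalues HKD, so borrow SGD, buy HKD at spot, deposit the HKD at 1.90%, and sell the proceeds forward at 0.20321.
The gap between the two covered legs is SGD 308,381.

SGD 308,381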